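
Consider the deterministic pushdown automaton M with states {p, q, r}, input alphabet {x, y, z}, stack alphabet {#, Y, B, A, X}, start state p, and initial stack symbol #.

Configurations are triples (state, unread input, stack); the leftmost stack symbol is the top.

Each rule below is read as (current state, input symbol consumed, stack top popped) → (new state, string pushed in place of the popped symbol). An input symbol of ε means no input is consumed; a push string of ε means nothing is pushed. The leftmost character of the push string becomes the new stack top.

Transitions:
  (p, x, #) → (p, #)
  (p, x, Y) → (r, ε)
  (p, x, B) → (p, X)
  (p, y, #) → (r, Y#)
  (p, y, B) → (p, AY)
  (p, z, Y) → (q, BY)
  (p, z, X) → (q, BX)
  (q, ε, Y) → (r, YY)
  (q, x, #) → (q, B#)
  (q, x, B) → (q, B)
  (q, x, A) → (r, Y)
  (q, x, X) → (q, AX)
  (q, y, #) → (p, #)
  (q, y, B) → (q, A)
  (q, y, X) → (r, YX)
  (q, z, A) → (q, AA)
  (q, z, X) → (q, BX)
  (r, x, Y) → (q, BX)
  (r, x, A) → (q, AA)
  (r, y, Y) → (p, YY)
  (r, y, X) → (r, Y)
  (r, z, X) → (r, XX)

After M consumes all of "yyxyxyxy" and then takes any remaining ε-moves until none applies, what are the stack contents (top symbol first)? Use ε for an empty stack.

(p, yyxyxyxy, #)
  read y, top #: go to r, push Y# → (r, yxyxyxy, Y#)
  read y, top Y: go to p, push YY → (p, xyxyxy, YY#)
  read x, top Y: go to r, push ε → (r, yxyxy, Y#)
  read y, top Y: go to p, push YY → (p, xyxy, YY#)
  read x, top Y: go to r, push ε → (r, yxy, Y#)
  read y, top Y: go to p, push YY → (p, xy, YY#)
  read x, top Y: go to r, push ε → (r, y, Y#)
  read y, top Y: go to p, push YY → (p, ε, YY#)
All input consumed in state p with stack YY#.

YY#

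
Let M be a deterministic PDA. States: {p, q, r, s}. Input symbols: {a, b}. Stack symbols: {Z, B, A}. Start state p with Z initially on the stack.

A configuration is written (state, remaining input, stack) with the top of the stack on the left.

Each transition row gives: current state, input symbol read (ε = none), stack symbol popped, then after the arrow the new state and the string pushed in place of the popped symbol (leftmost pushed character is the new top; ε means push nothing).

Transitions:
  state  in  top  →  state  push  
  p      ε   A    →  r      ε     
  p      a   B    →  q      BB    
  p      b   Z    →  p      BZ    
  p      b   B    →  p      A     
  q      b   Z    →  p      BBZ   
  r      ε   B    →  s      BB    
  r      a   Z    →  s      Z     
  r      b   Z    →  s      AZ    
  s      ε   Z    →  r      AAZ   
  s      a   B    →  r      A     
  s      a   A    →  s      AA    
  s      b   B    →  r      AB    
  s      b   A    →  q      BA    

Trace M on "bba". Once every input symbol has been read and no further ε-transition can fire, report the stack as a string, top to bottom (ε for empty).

(p, bba, Z)
  read b, top Z: go to p, push BZ → (p, ba, BZ)
  read b, top B: go to p, push A → (p, a, AZ)
  ε-move, top A: go to r, push ε → (r, a, Z)
  read a, top Z: go to s, push Z → (s, ε, Z)
  ε-move, top Z: go to r, push AAZ → (r, ε, AAZ)
All input consumed in state r with stack AAZ.

AAZ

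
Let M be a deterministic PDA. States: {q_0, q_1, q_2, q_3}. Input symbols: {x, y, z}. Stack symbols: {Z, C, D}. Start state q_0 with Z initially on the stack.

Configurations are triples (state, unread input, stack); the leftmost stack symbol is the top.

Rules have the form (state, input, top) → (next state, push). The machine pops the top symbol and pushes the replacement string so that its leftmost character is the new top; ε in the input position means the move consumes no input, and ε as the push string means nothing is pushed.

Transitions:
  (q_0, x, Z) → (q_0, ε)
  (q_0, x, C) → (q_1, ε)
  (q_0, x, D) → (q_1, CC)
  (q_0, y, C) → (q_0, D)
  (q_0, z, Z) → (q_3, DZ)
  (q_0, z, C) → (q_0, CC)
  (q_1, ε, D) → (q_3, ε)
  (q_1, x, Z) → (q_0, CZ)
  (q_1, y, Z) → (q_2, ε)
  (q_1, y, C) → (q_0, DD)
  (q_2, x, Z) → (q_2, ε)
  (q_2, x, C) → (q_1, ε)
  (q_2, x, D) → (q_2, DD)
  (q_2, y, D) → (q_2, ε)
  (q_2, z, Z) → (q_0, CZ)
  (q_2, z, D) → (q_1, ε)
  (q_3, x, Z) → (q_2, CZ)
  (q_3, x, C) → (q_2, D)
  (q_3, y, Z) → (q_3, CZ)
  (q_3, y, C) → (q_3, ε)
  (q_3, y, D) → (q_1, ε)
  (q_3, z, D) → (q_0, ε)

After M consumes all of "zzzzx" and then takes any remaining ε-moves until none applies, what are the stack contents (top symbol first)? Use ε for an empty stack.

ε

(q_0, zzzzx, Z)
  read z, top Z: go to q_3, push DZ → (q_3, zzzx, DZ)
  read z, top D: go to q_0, push ε → (q_0, zzx, Z)
  read z, top Z: go to q_3, push DZ → (q_3, zx, DZ)
  read z, top D: go to q_0, push ε → (q_0, x, Z)
  read x, top Z: go to q_0, push ε → (q_0, ε, ε)
All input consumed in state q_0 with stack ε.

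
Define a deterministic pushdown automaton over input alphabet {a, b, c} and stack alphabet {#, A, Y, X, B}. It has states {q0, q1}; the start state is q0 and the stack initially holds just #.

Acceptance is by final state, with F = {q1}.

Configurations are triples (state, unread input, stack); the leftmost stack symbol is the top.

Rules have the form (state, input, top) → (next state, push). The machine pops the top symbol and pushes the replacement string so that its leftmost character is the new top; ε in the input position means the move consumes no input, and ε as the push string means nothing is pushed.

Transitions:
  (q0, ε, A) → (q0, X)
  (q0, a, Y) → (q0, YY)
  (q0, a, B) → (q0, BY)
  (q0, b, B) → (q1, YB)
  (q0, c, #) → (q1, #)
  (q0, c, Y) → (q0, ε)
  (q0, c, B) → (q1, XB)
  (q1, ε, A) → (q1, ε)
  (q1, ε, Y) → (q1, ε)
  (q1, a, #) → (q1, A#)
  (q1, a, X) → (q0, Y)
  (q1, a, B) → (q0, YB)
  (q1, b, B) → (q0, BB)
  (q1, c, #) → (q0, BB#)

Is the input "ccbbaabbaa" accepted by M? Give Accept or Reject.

Reject

(q0, ccbbaabbaa, #)
  read c, top #: go to q1, push # → (q1, cbbaabbaa, #)
  read c, top #: go to q0, push BB# → (q0, bbaabbaa, BB#)
  read b, top B: go to q1, push YB → (q1, baabbaa, YBB#)
  ε-move, top Y: go to q1, push ε → (q1, baabbaa, BB#)
  read b, top B: go to q0, push BB → (q0, aabbaa, BBB#)
  read a, top B: go to q0, push BY → (q0, abbaa, BYBB#)
  read a, top B: go to q0, push BY → (q0, bbaa, BYYBB#)
  read b, top B: go to q1, push YB → (q1, baa, YBYYBB#)
  ε-move, top Y: go to q1, push ε → (q1, baa, BYYBB#)
  read b, top B: go to q0, push BB → (q0, aa, BBYYBB#)
  read a, top B: go to q0, push BY → (q0, a, BYBYYBB#)
  read a, top B: go to q0, push BY → (q0, ε, BYYBYYBB#)
All input consumed; state q0 ∉ F and no further ε-move applies.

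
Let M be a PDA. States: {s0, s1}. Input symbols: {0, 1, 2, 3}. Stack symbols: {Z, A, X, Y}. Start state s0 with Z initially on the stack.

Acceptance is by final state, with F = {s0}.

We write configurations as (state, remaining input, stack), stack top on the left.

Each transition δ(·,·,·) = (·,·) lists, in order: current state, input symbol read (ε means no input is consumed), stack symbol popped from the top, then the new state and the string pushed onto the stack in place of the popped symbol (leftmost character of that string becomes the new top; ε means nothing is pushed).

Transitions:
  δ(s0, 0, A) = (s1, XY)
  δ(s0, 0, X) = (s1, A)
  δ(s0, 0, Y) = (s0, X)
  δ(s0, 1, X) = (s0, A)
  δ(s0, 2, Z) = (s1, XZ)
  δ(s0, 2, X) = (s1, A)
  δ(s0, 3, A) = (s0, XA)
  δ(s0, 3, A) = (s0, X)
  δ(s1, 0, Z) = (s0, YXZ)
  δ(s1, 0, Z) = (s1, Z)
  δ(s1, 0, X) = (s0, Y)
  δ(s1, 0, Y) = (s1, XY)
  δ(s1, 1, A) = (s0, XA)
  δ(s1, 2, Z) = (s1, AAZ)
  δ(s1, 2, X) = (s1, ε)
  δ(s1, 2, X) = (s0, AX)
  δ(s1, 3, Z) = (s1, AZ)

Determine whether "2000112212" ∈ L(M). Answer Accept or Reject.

No computation consumes all input and reaches a final state.

Reject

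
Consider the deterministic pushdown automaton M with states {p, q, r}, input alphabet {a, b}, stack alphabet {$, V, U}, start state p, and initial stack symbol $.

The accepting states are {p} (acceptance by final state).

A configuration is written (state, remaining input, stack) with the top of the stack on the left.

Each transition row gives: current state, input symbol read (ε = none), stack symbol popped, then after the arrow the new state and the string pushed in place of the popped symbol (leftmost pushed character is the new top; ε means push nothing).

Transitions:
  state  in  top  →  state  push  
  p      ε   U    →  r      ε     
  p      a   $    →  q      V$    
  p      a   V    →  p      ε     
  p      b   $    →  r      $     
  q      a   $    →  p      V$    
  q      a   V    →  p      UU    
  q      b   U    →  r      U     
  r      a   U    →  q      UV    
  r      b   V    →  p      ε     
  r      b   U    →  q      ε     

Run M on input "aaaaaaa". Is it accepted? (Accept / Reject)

Reject

(p, aaaaaaa, $)
  read a, top $: go to q, push V$ → (q, aaaaaa, V$)
  read a, top V: go to p, push UU → (p, aaaaa, UU$)
  ε-move, top U: go to r, push ε → (r, aaaaa, U$)
  read a, top U: go to q, push UV → (q, aaaa, UV$)
No transition applies at (q, aaaa, UV$); input not fully consumed.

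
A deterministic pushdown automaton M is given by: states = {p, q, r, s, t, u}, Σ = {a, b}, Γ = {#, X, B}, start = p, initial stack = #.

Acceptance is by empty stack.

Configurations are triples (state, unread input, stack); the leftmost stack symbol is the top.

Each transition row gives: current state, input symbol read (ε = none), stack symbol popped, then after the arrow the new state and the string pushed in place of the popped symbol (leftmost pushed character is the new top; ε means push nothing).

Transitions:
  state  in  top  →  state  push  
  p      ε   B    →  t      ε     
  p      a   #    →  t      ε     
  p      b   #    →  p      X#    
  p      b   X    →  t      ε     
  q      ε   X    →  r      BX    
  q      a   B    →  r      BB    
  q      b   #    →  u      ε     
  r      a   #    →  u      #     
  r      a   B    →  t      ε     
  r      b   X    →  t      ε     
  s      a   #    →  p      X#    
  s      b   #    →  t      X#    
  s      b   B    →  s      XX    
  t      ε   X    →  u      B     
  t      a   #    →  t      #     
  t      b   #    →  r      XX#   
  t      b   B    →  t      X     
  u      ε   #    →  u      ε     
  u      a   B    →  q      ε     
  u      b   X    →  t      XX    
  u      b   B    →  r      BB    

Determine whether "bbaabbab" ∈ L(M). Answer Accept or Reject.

Accept

(p, bbaabbab, #)
  read b, top #: go to p, push X# → (p, baabbab, X#)
  read b, top X: go to t, push ε → (t, aabbab, #)
  read a, top #: go to t, push # → (t, abbab, #)
  read a, top #: go to t, push # → (t, bbab, #)
  read b, top #: go to r, push XX# → (r, bab, XX#)
  read b, top X: go to t, push ε → (t, ab, X#)
  ε-move, top X: go to u, push B → (u, ab, B#)
  read a, top B: go to q, push ε → (q, b, #)
  read b, top #: go to u, push ε → (u, ε, ε)
All input consumed and the stack is empty.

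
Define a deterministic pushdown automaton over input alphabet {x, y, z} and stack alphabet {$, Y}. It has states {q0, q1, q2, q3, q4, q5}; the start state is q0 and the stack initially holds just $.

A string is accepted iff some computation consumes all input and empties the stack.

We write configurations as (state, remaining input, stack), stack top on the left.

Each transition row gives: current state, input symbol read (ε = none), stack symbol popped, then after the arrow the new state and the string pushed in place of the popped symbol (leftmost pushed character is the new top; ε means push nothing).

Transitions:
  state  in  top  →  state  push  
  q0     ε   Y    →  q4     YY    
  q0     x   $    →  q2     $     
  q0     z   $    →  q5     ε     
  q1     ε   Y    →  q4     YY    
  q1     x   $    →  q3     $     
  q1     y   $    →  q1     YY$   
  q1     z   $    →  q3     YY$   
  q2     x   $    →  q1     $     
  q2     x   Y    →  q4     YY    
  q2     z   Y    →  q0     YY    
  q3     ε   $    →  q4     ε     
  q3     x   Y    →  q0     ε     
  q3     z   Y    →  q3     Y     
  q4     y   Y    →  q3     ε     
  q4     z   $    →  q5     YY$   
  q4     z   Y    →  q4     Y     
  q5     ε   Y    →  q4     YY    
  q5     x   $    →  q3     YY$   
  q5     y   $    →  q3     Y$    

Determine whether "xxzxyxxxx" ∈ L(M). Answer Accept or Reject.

Accept

(q0, xxzxyxxxx, $)
  read x, top $: go to q2, push $ → (q2, xzxyxxxx, $)
  read x, top $: go to q1, push $ → (q1, zxyxxxx, $)
  read z, top $: go to q3, push YY$ → (q3, xyxxxx, YY$)
  read x, top Y: go to q0, push ε → (q0, yxxxx, Y$)
  ε-move, top Y: go to q4, push YY → (q4, yxxxx, YY$)
  read y, top Y: go to q3, push ε → (q3, xxxx, Y$)
  read x, top Y: go to q0, push ε → (q0, xxx, $)
  read x, top $: go to q2, push $ → (q2, xx, $)
  read x, top $: go to q1, push $ → (q1, x, $)
  read x, top $: go to q3, push $ → (q3, ε, $)
  ε-move, top $: go to q4, push ε → (q4, ε, ε)
All input consumed and the stack is empty.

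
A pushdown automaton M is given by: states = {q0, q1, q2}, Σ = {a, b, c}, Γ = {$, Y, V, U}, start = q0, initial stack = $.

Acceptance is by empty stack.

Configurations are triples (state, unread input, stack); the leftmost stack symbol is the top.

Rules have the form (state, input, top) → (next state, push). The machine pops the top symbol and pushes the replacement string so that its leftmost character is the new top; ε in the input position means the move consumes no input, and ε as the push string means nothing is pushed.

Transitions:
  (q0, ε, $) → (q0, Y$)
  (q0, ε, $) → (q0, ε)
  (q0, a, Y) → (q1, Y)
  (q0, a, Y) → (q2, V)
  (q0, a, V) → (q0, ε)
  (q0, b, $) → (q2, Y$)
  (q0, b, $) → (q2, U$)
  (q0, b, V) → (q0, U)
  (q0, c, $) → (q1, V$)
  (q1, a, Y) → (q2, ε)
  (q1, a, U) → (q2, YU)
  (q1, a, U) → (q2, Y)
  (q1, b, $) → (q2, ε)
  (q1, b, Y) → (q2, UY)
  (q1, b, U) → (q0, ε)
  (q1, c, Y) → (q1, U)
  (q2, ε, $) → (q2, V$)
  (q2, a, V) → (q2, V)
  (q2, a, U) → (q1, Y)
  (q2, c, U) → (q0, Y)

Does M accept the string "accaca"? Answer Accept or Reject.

Reject

No computation consumes all input and empties the stack.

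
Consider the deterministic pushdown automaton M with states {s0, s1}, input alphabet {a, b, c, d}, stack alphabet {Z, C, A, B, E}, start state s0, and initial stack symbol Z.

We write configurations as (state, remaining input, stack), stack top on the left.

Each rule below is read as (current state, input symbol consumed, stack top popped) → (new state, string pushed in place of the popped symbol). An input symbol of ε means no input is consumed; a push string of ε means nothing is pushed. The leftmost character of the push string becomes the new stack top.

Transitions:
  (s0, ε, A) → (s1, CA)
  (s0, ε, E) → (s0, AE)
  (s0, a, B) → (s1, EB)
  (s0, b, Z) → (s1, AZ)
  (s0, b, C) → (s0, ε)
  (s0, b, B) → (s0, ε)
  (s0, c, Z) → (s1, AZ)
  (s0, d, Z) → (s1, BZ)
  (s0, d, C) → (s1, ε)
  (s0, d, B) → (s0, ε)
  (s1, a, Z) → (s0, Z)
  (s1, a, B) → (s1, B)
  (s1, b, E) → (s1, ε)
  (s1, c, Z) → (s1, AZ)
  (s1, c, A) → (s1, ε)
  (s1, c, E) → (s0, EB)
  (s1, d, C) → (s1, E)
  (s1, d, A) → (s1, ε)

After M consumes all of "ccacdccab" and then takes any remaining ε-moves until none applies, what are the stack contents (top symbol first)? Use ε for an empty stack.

AZ

(s0, ccacdccab, Z) ⊢ (s1, cacdccab, AZ) ⊢ (s1, acdccab, Z) ⊢ (s0, cdccab, Z) ⊢ (s1, dccab, AZ) ⊢ (s1, ccab, Z) ⊢ (s1, cab, AZ) ⊢ (s1, ab, Z) ⊢ (s0, b, Z) ⊢ (s1, ε, AZ)
All input consumed in state s1 with stack AZ.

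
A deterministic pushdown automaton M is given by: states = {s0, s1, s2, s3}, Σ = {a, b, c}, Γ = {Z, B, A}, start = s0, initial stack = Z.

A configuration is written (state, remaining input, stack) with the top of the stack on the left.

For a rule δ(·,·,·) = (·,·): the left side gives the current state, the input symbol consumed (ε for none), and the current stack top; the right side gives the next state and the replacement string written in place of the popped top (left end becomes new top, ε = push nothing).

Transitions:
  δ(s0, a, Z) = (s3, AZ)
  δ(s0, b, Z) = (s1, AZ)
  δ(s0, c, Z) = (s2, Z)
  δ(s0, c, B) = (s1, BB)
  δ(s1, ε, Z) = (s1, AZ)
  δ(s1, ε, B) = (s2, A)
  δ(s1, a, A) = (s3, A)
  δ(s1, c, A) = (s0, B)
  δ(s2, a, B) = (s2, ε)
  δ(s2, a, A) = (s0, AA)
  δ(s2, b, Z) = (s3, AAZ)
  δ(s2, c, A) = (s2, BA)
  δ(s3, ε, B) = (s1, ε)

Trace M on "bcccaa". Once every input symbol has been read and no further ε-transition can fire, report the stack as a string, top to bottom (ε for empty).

(s0, bcccaa, Z) ⊢ (s1, cccaa, AZ) ⊢ (s0, ccaa, BZ) ⊢ (s1, caa, BBZ) ⊢ (s2, caa, ABZ) ⊢ (s2, aa, BABZ) ⊢ (s2, a, ABZ) ⊢ (s0, ε, AABZ)
All input consumed in state s0 with stack AABZ.

AABZ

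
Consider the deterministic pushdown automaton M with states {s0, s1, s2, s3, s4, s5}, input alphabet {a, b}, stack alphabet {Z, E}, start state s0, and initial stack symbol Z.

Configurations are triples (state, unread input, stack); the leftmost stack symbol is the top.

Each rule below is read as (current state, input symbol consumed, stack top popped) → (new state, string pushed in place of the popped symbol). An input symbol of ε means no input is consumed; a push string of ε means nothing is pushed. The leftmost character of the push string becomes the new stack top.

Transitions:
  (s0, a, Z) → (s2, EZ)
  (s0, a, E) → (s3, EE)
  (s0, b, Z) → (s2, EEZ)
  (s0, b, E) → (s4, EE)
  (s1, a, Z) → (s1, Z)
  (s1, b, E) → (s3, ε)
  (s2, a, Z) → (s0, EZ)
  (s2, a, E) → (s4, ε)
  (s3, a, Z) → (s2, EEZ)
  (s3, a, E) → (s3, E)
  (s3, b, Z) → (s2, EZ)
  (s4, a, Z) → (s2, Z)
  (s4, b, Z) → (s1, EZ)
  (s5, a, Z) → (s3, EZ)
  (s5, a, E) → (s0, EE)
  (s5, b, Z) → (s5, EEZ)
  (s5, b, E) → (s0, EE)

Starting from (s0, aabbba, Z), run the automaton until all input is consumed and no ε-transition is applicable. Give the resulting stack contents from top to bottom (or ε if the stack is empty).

(s0, aabbba, Z)
  read a, top Z: go to s2, push EZ → (s2, abbba, EZ)
  read a, top E: go to s4, push ε → (s4, bbba, Z)
  read b, top Z: go to s1, push EZ → (s1, bba, EZ)
  read b, top E: go to s3, push ε → (s3, ba, Z)
  read b, top Z: go to s2, push EZ → (s2, a, EZ)
  read a, top E: go to s4, push ε → (s4, ε, Z)
All input consumed in state s4 with stack Z.

Z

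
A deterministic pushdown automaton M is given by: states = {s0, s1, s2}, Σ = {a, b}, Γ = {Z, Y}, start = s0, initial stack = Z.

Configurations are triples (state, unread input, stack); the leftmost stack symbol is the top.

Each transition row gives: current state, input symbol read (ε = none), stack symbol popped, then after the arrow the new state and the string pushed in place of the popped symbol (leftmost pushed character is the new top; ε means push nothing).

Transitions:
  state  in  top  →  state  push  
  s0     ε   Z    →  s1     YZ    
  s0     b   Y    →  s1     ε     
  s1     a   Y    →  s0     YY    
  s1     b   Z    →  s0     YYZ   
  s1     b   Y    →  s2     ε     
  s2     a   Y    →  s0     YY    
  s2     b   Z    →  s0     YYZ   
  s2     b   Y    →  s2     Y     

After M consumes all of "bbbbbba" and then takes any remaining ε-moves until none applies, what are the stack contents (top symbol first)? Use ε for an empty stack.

YYZ

(s0, bbbbbba, Z)
  ε-move, top Z: go to s1, push YZ → (s1, bbbbbba, YZ)
  read b, top Y: go to s2, push ε → (s2, bbbbba, Z)
  read b, top Z: go to s0, push YYZ → (s0, bbbba, YYZ)
  read b, top Y: go to s1, push ε → (s1, bbba, YZ)
  read b, top Y: go to s2, push ε → (s2, bba, Z)
  read b, top Z: go to s0, push YYZ → (s0, ba, YYZ)
  read b, top Y: go to s1, push ε → (s1, a, YZ)
  read a, top Y: go to s0, push YY → (s0, ε, YYZ)
All input consumed in state s0 with stack YYZ.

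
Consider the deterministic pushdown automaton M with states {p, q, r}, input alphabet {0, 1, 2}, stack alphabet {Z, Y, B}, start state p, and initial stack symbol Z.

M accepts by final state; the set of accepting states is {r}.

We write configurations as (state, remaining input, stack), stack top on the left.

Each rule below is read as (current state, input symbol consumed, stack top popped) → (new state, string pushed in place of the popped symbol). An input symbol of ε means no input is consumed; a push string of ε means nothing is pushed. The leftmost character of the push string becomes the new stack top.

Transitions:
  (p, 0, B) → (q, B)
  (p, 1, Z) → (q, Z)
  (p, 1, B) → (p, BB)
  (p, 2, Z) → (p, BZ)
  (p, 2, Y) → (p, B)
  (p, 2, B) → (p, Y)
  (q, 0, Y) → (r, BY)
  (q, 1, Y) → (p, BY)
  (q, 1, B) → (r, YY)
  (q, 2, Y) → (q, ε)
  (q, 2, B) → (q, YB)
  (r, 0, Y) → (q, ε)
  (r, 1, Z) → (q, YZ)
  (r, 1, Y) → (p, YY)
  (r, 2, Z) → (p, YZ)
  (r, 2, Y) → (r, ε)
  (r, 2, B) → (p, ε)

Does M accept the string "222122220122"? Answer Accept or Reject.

(p, 222122220122, Z)
  read 2, top Z: go to p, push BZ → (p, 22122220122, BZ)
  read 2, top B: go to p, push Y → (p, 2122220122, YZ)
  read 2, top Y: go to p, push B → (p, 122220122, BZ)
  read 1, top B: go to p, push BB → (p, 22220122, BBZ)
  read 2, top B: go to p, push Y → (p, 2220122, YBZ)
  read 2, top Y: go to p, push B → (p, 220122, BBZ)
  read 2, top B: go to p, push Y → (p, 20122, YBZ)
  read 2, top Y: go to p, push B → (p, 0122, BBZ)
  read 0, top B: go to q, push B → (q, 122, BBZ)
  read 1, top B: go to r, push YY → (r, 22, YYBZ)
  read 2, top Y: go to r, push ε → (r, 2, YBZ)
  read 2, top Y: go to r, push ε → (r, ε, BZ)
All input consumed; state r ∈ F.

Accept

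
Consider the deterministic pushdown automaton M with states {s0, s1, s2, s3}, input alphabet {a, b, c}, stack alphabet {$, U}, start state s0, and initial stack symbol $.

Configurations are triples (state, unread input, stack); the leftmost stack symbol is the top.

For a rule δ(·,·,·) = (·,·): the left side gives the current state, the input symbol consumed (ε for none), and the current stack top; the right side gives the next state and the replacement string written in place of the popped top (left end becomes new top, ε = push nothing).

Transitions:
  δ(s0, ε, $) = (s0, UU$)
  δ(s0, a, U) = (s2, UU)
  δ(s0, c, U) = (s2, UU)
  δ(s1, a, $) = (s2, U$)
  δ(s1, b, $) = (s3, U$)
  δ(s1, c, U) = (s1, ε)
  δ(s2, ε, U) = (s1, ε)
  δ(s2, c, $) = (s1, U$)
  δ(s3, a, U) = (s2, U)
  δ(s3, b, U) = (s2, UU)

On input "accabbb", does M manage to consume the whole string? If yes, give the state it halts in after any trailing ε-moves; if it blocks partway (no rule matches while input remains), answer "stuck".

stuck

(s0, accabbb, $)
  ε-move, top $: go to s0, push UU$ → (s0, accabbb, UU$)
  read a, top U: go to s2, push UU → (s2, ccabbb, UUU$)
  ε-move, top U: go to s1, push ε → (s1, ccabbb, UU$)
  read c, top U: go to s1, push ε → (s1, cabbb, U$)
  read c, top U: go to s1, push ε → (s1, abbb, $)
  read a, top $: go to s2, push U$ → (s2, bbb, U$)
  ε-move, top U: go to s1, push ε → (s1, bbb, $)
  read b, top $: go to s3, push U$ → (s3, bb, U$)
  read b, top U: go to s2, push UU → (s2, b, UU$)
  ε-move, top U: go to s1, push ε → (s1, b, U$)
No transition for (s1, b, top U); M blocks with input b remaining.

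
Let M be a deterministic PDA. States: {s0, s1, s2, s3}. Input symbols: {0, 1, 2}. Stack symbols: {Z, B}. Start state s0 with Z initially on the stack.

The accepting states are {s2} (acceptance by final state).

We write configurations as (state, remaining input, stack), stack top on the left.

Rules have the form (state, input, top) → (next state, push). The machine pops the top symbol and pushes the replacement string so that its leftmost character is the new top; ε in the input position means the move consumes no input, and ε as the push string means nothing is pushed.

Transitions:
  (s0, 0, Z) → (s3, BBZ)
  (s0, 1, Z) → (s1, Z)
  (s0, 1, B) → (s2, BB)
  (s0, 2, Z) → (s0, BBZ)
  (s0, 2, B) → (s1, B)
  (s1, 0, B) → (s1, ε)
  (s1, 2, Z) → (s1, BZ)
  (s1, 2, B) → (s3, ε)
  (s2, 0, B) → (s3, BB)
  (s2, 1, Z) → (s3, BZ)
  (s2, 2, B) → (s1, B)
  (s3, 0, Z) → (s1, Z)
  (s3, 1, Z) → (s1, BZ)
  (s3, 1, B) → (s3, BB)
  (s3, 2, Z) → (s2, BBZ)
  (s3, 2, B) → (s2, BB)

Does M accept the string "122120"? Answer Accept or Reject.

Reject

(s0, 122120, Z) ⊢ (s1, 22120, Z) ⊢ (s1, 2120, BZ) ⊢ (s3, 120, Z) ⊢ (s1, 20, BZ) ⊢ (s3, 0, Z) ⊢ (s1, ε, Z)
All input consumed; state s1 ∉ F and no further ε-move applies.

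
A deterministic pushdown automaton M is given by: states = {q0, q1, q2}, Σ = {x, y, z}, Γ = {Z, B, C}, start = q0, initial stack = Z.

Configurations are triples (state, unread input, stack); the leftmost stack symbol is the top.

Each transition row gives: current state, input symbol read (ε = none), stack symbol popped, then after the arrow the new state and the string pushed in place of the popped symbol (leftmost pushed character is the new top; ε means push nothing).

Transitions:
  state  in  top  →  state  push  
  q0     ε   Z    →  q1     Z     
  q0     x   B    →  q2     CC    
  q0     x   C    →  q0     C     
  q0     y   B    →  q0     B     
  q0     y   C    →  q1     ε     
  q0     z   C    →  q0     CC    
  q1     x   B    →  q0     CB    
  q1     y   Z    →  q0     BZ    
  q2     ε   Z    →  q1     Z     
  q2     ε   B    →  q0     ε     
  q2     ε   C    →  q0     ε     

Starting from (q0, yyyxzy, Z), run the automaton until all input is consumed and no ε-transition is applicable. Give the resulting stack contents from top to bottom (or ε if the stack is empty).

(q0, yyyxzy, Z)
  ε-move, top Z: go to q1, push Z → (q1, yyyxzy, Z)
  read y, top Z: go to q0, push BZ → (q0, yyxzy, BZ)
  read y, top B: go to q0, push B → (q0, yxzy, BZ)
  read y, top B: go to q0, push B → (q0, xzy, BZ)
  read x, top B: go to q2, push CC → (q2, zy, CCZ)
  ε-move, top C: go to q0, push ε → (q0, zy, CZ)
  read z, top C: go to q0, push CC → (q0, y, CCZ)
  read y, top C: go to q1, push ε → (q1, ε, CZ)
All input consumed in state q1 with stack CZ.

CZ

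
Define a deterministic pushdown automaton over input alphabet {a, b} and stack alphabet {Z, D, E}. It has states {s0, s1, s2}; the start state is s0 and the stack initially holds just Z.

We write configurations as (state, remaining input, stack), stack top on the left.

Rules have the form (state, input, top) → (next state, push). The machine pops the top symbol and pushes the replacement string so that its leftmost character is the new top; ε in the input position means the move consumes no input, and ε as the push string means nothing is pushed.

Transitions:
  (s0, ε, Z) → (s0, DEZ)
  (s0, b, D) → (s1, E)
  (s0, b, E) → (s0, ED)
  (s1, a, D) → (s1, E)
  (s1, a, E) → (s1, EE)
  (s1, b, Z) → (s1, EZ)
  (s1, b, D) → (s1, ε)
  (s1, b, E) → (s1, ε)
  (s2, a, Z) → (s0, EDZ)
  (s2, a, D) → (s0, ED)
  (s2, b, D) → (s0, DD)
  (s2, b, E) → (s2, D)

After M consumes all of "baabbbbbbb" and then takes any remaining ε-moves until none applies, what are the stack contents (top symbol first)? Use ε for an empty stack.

(s0, baabbbbbbb, Z)
  ε-move, top Z: go to s0, push DEZ → (s0, baabbbbbbb, DEZ)
  read b, top D: go to s1, push E → (s1, aabbbbbbb, EEZ)
  read a, top E: go to s1, push EE → (s1, abbbbbbb, EEEZ)
  read a, top E: go to s1, push EE → (s1, bbbbbbb, EEEEZ)
  read b, top E: go to s1, push ε → (s1, bbbbbb, EEEZ)
  read b, top E: go to s1, push ε → (s1, bbbbb, EEZ)
  read b, top E: go to s1, push ε → (s1, bbbb, EZ)
  read b, top E: go to s1, push ε → (s1, bbb, Z)
  read b, top Z: go to s1, push EZ → (s1, bb, EZ)
  read b, top E: go to s1, push ε → (s1, b, Z)
  read b, top Z: go to s1, push EZ → (s1, ε, EZ)
All input consumed in state s1 with stack EZ.

EZ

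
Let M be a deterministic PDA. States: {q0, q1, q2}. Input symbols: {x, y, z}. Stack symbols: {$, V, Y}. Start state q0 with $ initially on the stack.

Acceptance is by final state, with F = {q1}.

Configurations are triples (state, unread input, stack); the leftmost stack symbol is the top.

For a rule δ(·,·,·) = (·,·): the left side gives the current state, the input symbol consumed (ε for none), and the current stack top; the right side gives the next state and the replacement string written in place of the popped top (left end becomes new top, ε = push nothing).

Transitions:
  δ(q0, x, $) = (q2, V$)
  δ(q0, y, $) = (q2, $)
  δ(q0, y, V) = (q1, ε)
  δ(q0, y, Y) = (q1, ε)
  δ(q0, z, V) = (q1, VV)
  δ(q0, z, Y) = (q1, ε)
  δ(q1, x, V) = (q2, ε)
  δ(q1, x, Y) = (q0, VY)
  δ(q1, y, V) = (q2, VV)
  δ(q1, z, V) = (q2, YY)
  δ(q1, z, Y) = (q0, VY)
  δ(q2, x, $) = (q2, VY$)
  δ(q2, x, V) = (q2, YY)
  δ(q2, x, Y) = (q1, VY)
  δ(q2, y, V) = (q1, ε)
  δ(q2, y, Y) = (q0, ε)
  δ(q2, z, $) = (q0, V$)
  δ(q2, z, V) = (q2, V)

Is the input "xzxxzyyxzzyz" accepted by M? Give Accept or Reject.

Accept

(q0, xzxxzyyxzzyz, $) ⊢ (q2, zxxzyyxzzyz, V$) ⊢ (q2, xxzyyxzzyz, V$) ⊢ (q2, xzyyxzzyz, YY$) ⊢ (q1, zyyxzzyz, VYY$) ⊢ (q2, yyxzzyz, YYYY$) ⊢ (q0, yxzzyz, YYY$) ⊢ (q1, xzzyz, YY$) ⊢ (q0, zzyz, VYY$) ⊢ (q1, zyz, VVYY$) ⊢ (q2, yz, YYVYY$) ⊢ (q0, z, YVYY$) ⊢ (q1, ε, VYY$)
All input consumed; state q1 ∈ F.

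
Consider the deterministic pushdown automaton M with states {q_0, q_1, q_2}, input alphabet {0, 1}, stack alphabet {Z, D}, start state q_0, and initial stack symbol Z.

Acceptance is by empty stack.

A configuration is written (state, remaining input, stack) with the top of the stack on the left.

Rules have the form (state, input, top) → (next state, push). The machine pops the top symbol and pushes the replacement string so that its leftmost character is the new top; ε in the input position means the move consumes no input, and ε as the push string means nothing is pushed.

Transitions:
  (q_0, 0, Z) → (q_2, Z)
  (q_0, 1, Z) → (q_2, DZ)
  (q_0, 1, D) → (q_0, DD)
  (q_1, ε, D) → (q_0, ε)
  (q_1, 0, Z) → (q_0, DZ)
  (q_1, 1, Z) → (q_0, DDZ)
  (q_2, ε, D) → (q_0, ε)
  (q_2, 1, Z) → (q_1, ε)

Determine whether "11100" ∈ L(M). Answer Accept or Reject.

(q_0, 11100, Z)
  read 1, top Z: go to q_2, push DZ → (q_2, 1100, DZ)
  ε-move, top D: go to q_0, push ε → (q_0, 1100, Z)
  read 1, top Z: go to q_2, push DZ → (q_2, 100, DZ)
  ε-move, top D: go to q_0, push ε → (q_0, 100, Z)
  read 1, top Z: go to q_2, push DZ → (q_2, 00, DZ)
  ε-move, top D: go to q_0, push ε → (q_0, 00, Z)
  read 0, top Z: go to q_2, push Z → (q_2, 0, Z)
No transition applies at (q_2, 0, Z); input not fully consumed.

Reject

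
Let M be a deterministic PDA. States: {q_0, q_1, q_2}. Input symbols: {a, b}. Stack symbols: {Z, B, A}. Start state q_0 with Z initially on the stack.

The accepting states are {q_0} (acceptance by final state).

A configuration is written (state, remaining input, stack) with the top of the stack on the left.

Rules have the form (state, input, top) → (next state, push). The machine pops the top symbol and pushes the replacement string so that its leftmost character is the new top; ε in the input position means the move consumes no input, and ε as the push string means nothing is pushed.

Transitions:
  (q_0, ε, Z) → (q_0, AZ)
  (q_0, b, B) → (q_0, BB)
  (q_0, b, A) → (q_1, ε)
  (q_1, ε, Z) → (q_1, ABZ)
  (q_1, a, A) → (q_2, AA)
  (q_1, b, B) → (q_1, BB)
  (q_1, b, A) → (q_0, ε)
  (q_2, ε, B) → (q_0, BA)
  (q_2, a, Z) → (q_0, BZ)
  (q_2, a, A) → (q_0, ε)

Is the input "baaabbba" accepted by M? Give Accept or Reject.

(q_0, baaabbba, Z) ⊢ (q_0, baaabbba, AZ) ⊢ (q_1, aaabbba, Z) ⊢ (q_1, aaabbba, ABZ) ⊢ (q_2, aabbba, AABZ) ⊢ (q_0, abbba, ABZ)
No transition applies at (q_0, abbba, ABZ); input not fully consumed.

Reject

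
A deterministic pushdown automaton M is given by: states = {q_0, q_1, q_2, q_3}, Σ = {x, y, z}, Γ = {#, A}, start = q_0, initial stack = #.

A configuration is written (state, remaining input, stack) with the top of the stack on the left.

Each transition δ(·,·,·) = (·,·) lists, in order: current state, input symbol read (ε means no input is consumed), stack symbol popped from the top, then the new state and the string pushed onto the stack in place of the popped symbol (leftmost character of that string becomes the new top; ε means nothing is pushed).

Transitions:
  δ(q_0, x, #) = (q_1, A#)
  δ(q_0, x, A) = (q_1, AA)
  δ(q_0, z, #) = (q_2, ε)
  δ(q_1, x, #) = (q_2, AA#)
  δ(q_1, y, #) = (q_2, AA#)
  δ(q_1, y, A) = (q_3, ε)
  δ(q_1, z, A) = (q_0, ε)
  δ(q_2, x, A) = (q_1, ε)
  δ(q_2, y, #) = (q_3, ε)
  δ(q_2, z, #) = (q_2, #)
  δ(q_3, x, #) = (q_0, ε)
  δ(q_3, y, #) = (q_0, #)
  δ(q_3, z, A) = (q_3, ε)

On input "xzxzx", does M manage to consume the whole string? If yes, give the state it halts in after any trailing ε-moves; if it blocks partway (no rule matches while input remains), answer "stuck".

(q_0, xzxzx, #)
  read x, top #: go to q_1, push A# → (q_1, zxzx, A#)
  read z, top A: go to q_0, push ε → (q_0, xzx, #)
  read x, top #: go to q_1, push A# → (q_1, zx, A#)
  read z, top A: go to q_0, push ε → (q_0, x, #)
  read x, top #: go to q_1, push A# → (q_1, ε, A#)
All input consumed; M is in state q_1.

q_1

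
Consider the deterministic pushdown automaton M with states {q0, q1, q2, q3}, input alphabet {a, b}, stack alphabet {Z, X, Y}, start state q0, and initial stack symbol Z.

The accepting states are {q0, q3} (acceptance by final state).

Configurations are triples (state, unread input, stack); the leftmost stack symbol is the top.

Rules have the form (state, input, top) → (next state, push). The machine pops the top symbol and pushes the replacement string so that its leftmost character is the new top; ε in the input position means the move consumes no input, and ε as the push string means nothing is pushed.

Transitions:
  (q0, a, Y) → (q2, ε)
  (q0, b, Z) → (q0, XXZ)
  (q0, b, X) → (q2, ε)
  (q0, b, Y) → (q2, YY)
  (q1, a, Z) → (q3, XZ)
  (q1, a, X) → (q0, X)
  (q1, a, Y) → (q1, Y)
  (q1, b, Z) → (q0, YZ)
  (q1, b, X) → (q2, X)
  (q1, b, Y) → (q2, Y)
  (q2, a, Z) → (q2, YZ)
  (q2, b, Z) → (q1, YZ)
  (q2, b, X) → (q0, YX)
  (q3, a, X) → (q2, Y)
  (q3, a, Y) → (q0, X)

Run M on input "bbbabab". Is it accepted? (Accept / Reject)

Accept

(q0, bbbabab, Z) ⊢ (q0, bbabab, XXZ) ⊢ (q2, babab, XZ) ⊢ (q0, abab, YXZ) ⊢ (q2, bab, XZ) ⊢ (q0, ab, YXZ) ⊢ (q2, b, XZ) ⊢ (q0, ε, YXZ)
All input consumed; state q0 ∈ F.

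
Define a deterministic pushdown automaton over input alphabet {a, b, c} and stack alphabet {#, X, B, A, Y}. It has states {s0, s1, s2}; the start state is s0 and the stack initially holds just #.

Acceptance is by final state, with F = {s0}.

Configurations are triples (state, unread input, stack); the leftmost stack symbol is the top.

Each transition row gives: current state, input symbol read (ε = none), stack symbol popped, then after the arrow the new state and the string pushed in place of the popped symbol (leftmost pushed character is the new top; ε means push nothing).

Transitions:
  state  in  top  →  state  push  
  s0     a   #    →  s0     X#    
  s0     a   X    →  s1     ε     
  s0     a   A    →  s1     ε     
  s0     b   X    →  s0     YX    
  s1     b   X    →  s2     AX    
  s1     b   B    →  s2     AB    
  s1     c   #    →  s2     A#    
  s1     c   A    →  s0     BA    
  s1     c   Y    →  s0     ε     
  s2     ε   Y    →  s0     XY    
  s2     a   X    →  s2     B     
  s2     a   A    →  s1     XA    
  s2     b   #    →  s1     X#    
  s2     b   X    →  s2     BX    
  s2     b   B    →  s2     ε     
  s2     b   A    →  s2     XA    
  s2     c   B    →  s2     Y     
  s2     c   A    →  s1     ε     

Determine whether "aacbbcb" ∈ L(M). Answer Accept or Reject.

Accept

(s0, aacbbcb, #) ⊢ (s0, acbbcb, X#) ⊢ (s1, cbbcb, #) ⊢ (s2, bbcb, A#) ⊢ (s2, bcb, XA#) ⊢ (s2, cb, BXA#) ⊢ (s2, b, YXA#) ⊢ (s0, b, XYXA#) ⊢ (s0, ε, YXYXA#)
All input consumed; state s0 ∈ F.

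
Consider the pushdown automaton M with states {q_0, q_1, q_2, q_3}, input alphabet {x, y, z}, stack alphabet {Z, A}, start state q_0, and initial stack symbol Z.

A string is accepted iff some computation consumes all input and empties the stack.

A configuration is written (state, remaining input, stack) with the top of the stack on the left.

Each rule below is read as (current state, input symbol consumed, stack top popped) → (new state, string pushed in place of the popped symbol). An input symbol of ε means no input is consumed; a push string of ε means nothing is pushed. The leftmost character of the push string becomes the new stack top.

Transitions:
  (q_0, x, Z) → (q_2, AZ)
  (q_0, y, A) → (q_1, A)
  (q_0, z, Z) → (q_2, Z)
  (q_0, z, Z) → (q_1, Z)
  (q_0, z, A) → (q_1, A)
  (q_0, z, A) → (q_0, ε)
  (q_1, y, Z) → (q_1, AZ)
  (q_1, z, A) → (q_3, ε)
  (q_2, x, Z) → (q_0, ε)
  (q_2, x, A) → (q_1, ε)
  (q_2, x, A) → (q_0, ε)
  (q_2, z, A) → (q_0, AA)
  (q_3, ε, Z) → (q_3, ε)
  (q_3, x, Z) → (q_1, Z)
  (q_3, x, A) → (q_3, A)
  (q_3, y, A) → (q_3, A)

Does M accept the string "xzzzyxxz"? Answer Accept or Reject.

Reject

No computation consumes all input and empties the stack.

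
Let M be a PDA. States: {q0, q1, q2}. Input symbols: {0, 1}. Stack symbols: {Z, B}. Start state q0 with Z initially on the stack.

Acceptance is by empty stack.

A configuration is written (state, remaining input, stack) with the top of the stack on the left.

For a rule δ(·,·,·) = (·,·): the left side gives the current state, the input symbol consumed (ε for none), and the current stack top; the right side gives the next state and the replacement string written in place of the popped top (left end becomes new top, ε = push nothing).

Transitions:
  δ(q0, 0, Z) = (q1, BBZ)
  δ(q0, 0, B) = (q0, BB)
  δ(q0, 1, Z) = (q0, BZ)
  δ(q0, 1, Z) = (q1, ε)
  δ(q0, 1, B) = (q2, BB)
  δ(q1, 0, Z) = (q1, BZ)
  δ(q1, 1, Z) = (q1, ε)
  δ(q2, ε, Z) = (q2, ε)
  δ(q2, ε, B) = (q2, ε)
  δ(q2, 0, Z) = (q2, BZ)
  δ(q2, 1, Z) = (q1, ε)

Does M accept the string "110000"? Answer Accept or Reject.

Accept

One accepting computation: (q0, 110000, Z) ⊢ (q0, 10000, BZ) ⊢ (q2, 0000, BBZ) ⊢ (q2, 0000, BZ) ⊢ (q2, 0000, Z) ⊢ (q2, 000, BZ) ⊢ (q2, 000, Z) ⊢ (q2, 00, BZ) ⊢ (q2, 00, Z) ⊢ (q2, 0, BZ) ⊢ (q2, 0, Z) ⊢ (q2, ε, BZ) ⊢ (q2, ε, Z) ⊢ (q2, ε, ε)
All input consumed and the stack is empty.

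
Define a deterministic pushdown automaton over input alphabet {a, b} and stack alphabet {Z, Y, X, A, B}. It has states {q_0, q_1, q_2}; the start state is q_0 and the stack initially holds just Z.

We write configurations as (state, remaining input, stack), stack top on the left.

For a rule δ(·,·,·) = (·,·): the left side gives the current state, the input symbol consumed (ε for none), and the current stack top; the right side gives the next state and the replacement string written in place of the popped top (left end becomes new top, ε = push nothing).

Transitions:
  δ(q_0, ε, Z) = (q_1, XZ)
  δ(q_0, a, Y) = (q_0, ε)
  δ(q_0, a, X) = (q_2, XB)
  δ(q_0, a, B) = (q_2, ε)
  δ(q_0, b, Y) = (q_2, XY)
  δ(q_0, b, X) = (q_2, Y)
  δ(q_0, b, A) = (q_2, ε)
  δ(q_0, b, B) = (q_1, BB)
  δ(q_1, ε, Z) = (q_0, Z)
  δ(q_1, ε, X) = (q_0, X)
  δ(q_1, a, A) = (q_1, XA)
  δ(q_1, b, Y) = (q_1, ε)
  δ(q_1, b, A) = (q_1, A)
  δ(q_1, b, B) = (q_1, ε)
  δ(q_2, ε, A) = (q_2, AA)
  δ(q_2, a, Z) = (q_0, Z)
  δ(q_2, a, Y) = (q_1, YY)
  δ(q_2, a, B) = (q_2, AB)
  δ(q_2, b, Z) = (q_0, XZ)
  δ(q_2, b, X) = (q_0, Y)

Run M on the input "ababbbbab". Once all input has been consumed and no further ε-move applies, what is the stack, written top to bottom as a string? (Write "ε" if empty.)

(q_0, ababbbbab, Z)
  ε-move, top Z: go to q_1, push XZ → (q_1, ababbbbab, XZ)
  ε-move, top X: go to q_0, push X → (q_0, ababbbbab, XZ)
  read a, top X: go to q_2, push XB → (q_2, babbbbab, XBZ)
  read b, top X: go to q_0, push Y → (q_0, abbbbab, YBZ)
  read a, top Y: go to q_0, push ε → (q_0, bbbbab, BZ)
  read b, top B: go to q_1, push BB → (q_1, bbbab, BBZ)
  read b, top B: go to q_1, push ε → (q_1, bbab, BZ)
  read b, top B: go to q_1, push ε → (q_1, bab, Z)
  ε-move, top Z: go to q_0, push Z → (q_0, bab, Z)
  ε-move, top Z: go to q_1, push XZ → (q_1, bab, XZ)
  ε-move, top X: go to q_0, push X → (q_0, bab, XZ)
  read b, top X: go to q_2, push Y → (q_2, ab, YZ)
  read a, top Y: go to q_1, push YY → (q_1, b, YYZ)
  read b, top Y: go to q_1, push ε → (q_1, ε, YZ)
All input consumed in state q_1 with stack YZ.

YZ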